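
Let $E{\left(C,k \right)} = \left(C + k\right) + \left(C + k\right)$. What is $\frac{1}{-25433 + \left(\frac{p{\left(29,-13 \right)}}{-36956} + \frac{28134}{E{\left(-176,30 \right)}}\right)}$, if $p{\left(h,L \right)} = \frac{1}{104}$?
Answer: $- \frac{280569952}{7162768311993} \approx -3.9171 \cdot 10^{-5}$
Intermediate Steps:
$E{\left(C,k \right)} = 2 C + 2 k$
$p{\left(h,L \right)} = \frac{1}{104}$
$\frac{1}{-25433 + \left(\frac{p{\left(29,-13 \right)}}{-36956} + \frac{28134}{E{\left(-176,30 \right)}}\right)} = \frac{1}{-25433 + \left(\frac{1}{104 \left(-36956\right)} + \frac{28134}{2 \left(-176\right) + 2 \cdot 30}\right)} = \frac{1}{-25433 + \left(\frac{1}{104} \left(- \frac{1}{36956}\right) + \frac{28134}{-352 + 60}\right)} = \frac{1}{-25433 + \left(- \frac{1}{3843424} + \frac{28134}{-292}\right)} = \frac{1}{-25433 + \left(- \frac{1}{3843424} + 28134 \left(- \frac{1}{292}\right)\right)} = \frac{1}{-25433 - \frac{27032722777}{280569952}} = \frac{1}{- \frac{7162768311993}{280569952}} = - \frac{280569952}{7162768311993}$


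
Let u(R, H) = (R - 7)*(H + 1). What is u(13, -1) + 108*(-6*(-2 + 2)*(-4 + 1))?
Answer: 0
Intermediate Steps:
u(R, H) = (1 + H)*(-7 + R) (u(R, H) = (-7 + R)*(1 + H) = (1 + H)*(-7 + R))
u(13, -1) + 108*(-6*(-2 + 2)*(-4 + 1)) = (-7 + 13 - 7*(-1) - 1*13) + 108*(-6*(-2 + 2)*(-4 + 1)) = (-7 + 13 + 7 - 13) + 108*(-0*(-3)) = 0 + 108*(-6*0) = 0 + 108*0 = 0 + 0 = 0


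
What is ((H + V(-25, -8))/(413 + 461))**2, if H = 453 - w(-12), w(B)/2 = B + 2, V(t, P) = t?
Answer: 50176/190969 ≈ 0.26274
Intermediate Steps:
w(B) = 4 + 2*B (w(B) = 2*(B + 2) = 2*(2 + B) = 4 + 2*B)
H = 473 (H = 453 - (4 + 2*(-12)) = 453 - (4 - 24) = 453 - 1*(-20) = 453 + 20 = 473)
((H + V(-25, -8))/(413 + 461))**2 = ((473 - 25)/(413 + 461))**2 = (448/874)**2 = (448*(1/874))**2 = (224/437)**2 = 50176/190969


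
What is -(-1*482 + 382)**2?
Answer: -10000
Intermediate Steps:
-(-1*482 + 382)**2 = -(-482 + 382)**2 = -1*(-100)**2 = -1*10000 = -10000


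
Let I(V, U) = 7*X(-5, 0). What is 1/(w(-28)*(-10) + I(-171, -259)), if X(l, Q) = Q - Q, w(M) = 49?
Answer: -1/490 ≈ -0.0020408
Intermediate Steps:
X(l, Q) = 0
I(V, U) = 0 (I(V, U) = 7*0 = 0)
1/(w(-28)*(-10) + I(-171, -259)) = 1/(49*(-10) + 0) = 1/(-490 + 0) = 1/(-490) = -1/490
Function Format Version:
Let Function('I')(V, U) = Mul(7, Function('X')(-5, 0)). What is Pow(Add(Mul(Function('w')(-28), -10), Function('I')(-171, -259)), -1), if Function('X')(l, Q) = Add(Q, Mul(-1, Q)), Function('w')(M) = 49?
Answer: Rational(-1, 490) ≈ -0.0020408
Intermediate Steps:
Function('X')(l, Q) = 0
Function('I')(V, U) = 0 (Function('I')(V, U) = Mul(7, 0) = 0)
Pow(Add(Mul(Function('w')(-28), -10), Function('I')(-171, -259)), -1) = Pow(Add(Mul(49, -10), 0), -1) = Pow(Add(-490, 0), -1) = Pow(-490, -1) = Rational(-1, 490)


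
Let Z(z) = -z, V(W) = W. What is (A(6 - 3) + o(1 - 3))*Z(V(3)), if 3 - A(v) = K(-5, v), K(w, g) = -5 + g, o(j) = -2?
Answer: -9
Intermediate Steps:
A(v) = 8 - v (A(v) = 3 - (-5 + v) = 3 + (5 - v) = 8 - v)
(A(6 - 3) + o(1 - 3))*Z(V(3)) = ((8 - (6 - 3)) - 2)*(-1*3) = ((8 - 1*3) - 2)*(-3) = ((8 - 3) - 2)*(-3) = (5 - 2)*(-3) = 3*(-3) = -9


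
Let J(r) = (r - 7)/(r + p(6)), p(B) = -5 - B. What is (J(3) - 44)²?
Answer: 7569/4 ≈ 1892.3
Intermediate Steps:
J(r) = (-7 + r)/(-11 + r) (J(r) = (r - 7)/(r + (-5 - 1*6)) = (-7 + r)/(r + (-5 - 6)) = (-7 + r)/(r - 11) = (-7 + r)/(-11 + r))
(J(3) - 44)² = ((-7 + 3)/(-11 + 3) - 44)² = (-4/(-8) - 44)² = (-⅛*(-4) - 44)² = (½ - 44)² = (-87/2)² = 7569/4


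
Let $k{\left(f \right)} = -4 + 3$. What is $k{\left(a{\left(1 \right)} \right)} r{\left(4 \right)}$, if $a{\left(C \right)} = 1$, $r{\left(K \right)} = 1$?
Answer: $-1$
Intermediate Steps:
$k{\left(f \right)} = -1$
$k{\left(a{\left(1 \right)} \right)} r{\left(4 \right)} = \left(-1\right) 1 = -1$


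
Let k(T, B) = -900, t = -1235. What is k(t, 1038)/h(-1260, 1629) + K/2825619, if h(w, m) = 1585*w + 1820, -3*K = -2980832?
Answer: 297761182213/845685161748 ≈ 0.35209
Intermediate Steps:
K = 2980832/3 (K = -⅓*(-2980832) = 2980832/3 ≈ 9.9361e+5)
h(w, m) = 1820 + 1585*w
k(t, 1038)/h(-1260, 1629) + K/2825619 = -900/(1820 + 1585*(-1260)) + (2980832/3)/2825619 = -900/(1820 - 1997100) + (2980832/3)*(1/2825619) = -900/(-1995280) + 2980832/8476857 = -900*(-1/1995280) + 2980832/8476857 = 45/99764 + 2980832/8476857 = 297761182213/845685161748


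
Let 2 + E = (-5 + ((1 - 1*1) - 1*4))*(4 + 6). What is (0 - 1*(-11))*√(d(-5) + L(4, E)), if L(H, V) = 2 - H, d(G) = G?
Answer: 11*I*√7 ≈ 29.103*I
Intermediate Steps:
E = -92 (E = -2 + (-5 + ((1 - 1*1) - 1*4))*(4 + 6) = -2 + (-5 + ((1 - 1) - 4))*10 = -2 + (-5 + (0 - 4))*10 = -2 + (-5 - 4)*10 = -2 - 9*10 = -2 - 90 = -92)
(0 - 1*(-11))*√(d(-5) + L(4, E)) = (0 - 1*(-11))*√(-5 + (2 - 1*4)) = (0 + 11)*√(-5 + (2 - 4)) = 11*√(-5 - 2) = 11*√(-7) = 11*(I*√7) = 11*I*√7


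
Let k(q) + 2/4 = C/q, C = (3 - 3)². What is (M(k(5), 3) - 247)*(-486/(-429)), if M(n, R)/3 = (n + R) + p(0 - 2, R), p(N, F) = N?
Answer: -39771/143 ≈ -278.12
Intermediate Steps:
C = 0 (C = 0² = 0)
k(q) = -½ (k(q) = -½ + 0/q = -½ + 0 = -½)
M(n, R) = -6 + 3*R + 3*n (M(n, R) = 3*((n + R) + (0 - 2)) = 3*((R + n) - 2) = 3*(-2 + R + n) = -6 + 3*R + 3*n)
(M(k(5), 3) - 247)*(-486/(-429)) = ((-6 + 3*3 + 3*(-½)) - 247)*(-486/(-429)) = ((-6 + 9 - 3/2) - 247)*(-486*(-1/429)) = (3/2 - 247)*(162/143) = -491/2*162/143 = -39771/143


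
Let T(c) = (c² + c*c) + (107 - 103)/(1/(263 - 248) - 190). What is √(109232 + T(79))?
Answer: √987928145974/2849 ≈ 348.88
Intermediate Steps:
T(c) = -60/2849 + 2*c² (T(c) = (c² + c²) + 4/(1/15 - 190) = 2*c² + 4/(1/15 - 190) = 2*c² + 4/(-2849/15) = 2*c² + 4*(-15/2849) = 2*c² - 60/2849 = -60/2849 + 2*c²)
√(109232 + T(79)) = √(109232 + (-60/2849 + 2*79²)) = √(109232 + (-60/2849 + 2*6241)) = √(109232 + (-60/2849 + 12482)) = √(109232 + 35561158/2849) = √(346763126/2849) = √987928145974/2849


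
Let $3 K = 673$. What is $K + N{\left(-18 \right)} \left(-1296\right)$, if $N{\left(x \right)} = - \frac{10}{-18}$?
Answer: $- \frac{1487}{3} \approx -495.67$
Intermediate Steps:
$K = \frac{673}{3}$ ($K = \frac{1}{3} \cdot 673 = \frac{673}{3} \approx 224.33$)
$N{\left(x \right)} = \frac{5}{9}$ ($N{\left(x \right)} = \left(-10\right) \left(- \frac{1}{18}\right) = \frac{5}{9}$)
$K + N{\left(-18 \right)} \left(-1296\right) = \frac{673}{3} + \frac{5}{9} \left(-1296\right) = \frac{673}{3} - 720 = - \frac{1487}{3}$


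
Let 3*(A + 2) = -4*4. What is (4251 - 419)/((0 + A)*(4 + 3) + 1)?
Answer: -11496/151 ≈ -76.132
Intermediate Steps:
A = -22/3 (A = -2 + (-4*4)/3 = -2 + (⅓)*(-16) = -2 - 16/3 = -22/3 ≈ -7.3333)
(4251 - 419)/((0 + A)*(4 + 3) + 1) = (4251 - 419)/((0 - 22/3)*(4 + 3) + 1) = 3832/(-22/3*7 + 1) = 3832/(-154/3 + 1) = 3832/(-151/3) = 3832*(-3/151) = -11496/151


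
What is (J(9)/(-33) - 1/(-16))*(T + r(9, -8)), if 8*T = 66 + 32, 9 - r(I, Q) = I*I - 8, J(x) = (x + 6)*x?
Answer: 146763/704 ≈ 208.47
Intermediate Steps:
J(x) = x*(6 + x) (J(x) = (6 + x)*x = x*(6 + x))
r(I, Q) = 17 - I² (r(I, Q) = 9 - (I*I - 8) = 9 - (I² - 8) = 9 - (-8 + I²) = 9 + (8 - I²) = 17 - I²)
T = 49/4 (T = (66 + 32)/8 = (⅛)*98 = 49/4 ≈ 12.250)
(J(9)/(-33) - 1/(-16))*(T + r(9, -8)) = ((9*(6 + 9))/(-33) - 1/(-16))*(49/4 + (17 - 1*9²)) = ((9*15)*(-1/33) - 1*(-1/16))*(49/4 + (17 - 1*81)) = (135*(-1/33) + 1/16)*(49/4 + (17 - 81)) = (-45/11 + 1/16)*(49/4 - 64) = -709/176*(-207/4) = 146763/704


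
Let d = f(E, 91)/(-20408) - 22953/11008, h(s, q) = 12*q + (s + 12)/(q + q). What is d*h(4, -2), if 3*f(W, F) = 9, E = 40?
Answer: 409900617/7020352 ≈ 58.387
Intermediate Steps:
f(W, F) = 3 (f(W, F) = (⅓)*9 = 3)
h(s, q) = 12*q + (12 + s)/(2*q) (h(s, q) = 12*q + (12 + s)/((2*q)) = 12*q + (12 + s)*(1/(2*q)) = 12*q + (12 + s)/(2*q))
d = -58557231/28081408 (d = 3/(-20408) - 22953/11008 = 3*(-1/20408) - 22953*1/11008 = -3/20408 - 22953/11008 = -58557231/28081408 ≈ -2.0853)
d*h(4, -2) = -58557231*(12 + 4 + 24*(-2)²)/(56162816*(-2)) = -58557231*(-1)*(12 + 4 + 24*4)/(56162816*2) = -58557231*(-1)*(12 + 4 + 96)/(56162816*2) = -58557231*(-1)*112/(56162816*2) = -58557231/28081408*(-28) = 409900617/7020352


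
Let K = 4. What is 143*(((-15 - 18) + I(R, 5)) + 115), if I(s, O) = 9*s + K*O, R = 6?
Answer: 22308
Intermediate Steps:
I(s, O) = 4*O + 9*s (I(s, O) = 9*s + 4*O = 4*O + 9*s)
143*(((-15 - 18) + I(R, 5)) + 115) = 143*(((-15 - 18) + (4*5 + 9*6)) + 115) = 143*((-33 + (20 + 54)) + 115) = 143*((-33 + 74) + 115) = 143*(41 + 115) = 143*156 = 22308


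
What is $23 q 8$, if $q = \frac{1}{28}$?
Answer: $\frac{46}{7} \approx 6.5714$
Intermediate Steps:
$q = \frac{1}{28} \approx 0.035714$
$23 q 8 = 23 \cdot \frac{1}{28} \cdot 8 = \frac{23}{28} \cdot 8 = \frac{46}{7}$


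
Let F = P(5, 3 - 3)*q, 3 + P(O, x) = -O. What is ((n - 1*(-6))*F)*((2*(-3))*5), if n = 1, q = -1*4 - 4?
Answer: -13440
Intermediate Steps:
q = -8 (q = -4 - 4 = -8)
P(O, x) = -3 - O
F = 64 (F = (-3 - 1*5)*(-8) = (-3 - 5)*(-8) = -8*(-8) = 64)
((n - 1*(-6))*F)*((2*(-3))*5) = ((1 - 1*(-6))*64)*((2*(-3))*5) = ((1 + 6)*64)*(-6*5) = (7*64)*(-30) = 448*(-30) = -13440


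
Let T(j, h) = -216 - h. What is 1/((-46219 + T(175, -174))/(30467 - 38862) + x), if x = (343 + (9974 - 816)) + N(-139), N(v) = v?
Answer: 8395/78640251 ≈ 0.00010675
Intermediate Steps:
x = 9362 (x = (343 + (9974 - 816)) - 139 = (343 + 9158) - 139 = 9501 - 139 = 9362)
1/((-46219 + T(175, -174))/(30467 - 38862) + x) = 1/((-46219 + (-216 - 1*(-174)))/(30467 - 38862) + 9362) = 1/((-46219 + (-216 + 174))/(-8395) + 9362) = 1/((-46219 - 42)*(-1/8395) + 9362) = 1/(-46261*(-1/8395) + 9362) = 1/(46261/8395 + 9362) = 1/(78640251/8395) = 8395/78640251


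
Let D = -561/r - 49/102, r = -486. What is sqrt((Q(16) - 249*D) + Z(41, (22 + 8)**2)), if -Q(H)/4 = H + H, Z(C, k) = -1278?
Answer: I*sqrt(36841278)/153 ≈ 39.671*I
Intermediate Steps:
D = 928/1377 (D = -561/(-486) - 49/102 = -561*(-1/486) - 49*1/102 = 187/162 - 49/102 = 928/1377 ≈ 0.67393)
Q(H) = -8*H (Q(H) = -4*(H + H) = -8*H)
sqrt((Q(16) - 249*D) + Z(41, (22 + 8)**2)) = sqrt((-8*16 - 249*928/1377) - 1278) = sqrt((-128 - 77024/459) - 1278) = sqrt(-135776/459 - 1278) = sqrt(-722378/459) = I*sqrt(36841278)/153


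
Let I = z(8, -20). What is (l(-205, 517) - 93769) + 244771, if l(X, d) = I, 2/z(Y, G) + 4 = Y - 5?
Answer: 151000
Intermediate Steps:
z(Y, G) = 2/(-9 + Y) (z(Y, G) = 2/(-4 + (Y - 5)) = 2/(-4 + (-5 + Y)) = 2/(-9 + Y))
I = -2 (I = 2/(-9 + 8) = 2/(-1) = 2*(-1) = -2)
l(X, d) = -2
(l(-205, 517) - 93769) + 244771 = (-2 - 93769) + 244771 = -93771 + 244771 = 151000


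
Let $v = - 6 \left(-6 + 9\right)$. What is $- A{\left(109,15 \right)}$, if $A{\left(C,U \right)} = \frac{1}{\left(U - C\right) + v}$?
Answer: $\frac{1}{112} \approx 0.0089286$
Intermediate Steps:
$v = -18$ ($v = \left(-6\right) 3 = -18$)
$A{\left(C,U \right)} = \frac{1}{-18 + U - C}$ ($A{\left(C,U \right)} = \frac{1}{\left(U - C\right) - 18} = \frac{1}{-18 + U - C}$)
$- A{\left(109,15 \right)} = - \frac{-1}{18 + 109 - 15} = - \frac{-1}{112} = \left(-1\right) \left(- \frac{1}{112}\right) = \frac{1}{112}$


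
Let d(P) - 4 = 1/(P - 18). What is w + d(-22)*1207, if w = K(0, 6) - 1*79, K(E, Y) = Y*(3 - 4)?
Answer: 188513/40 ≈ 4712.8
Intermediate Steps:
K(E, Y) = -Y (K(E, Y) = Y*(-1) = -Y)
d(P) = 4 + 1/(-18 + P) (d(P) = 4 + 1/(P - 18) = 4 + 1/(-18 + P))
w = -85 (w = -1*6 - 1*79 = -6 - 79 = -85)
w + d(-22)*1207 = -85 + ((-71 + 4*(-22))/(-18 - 22))*1207 = -85 + ((-71 - 88)/(-40))*1207 = -85 - 1/40*(-159)*1207 = -85 + (159/40)*1207 = -85 + 191913/40 = 188513/40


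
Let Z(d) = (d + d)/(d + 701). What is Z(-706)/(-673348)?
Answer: -353/841685 ≈ -0.00041940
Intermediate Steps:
Z(d) = 2*d/(701 + d) (Z(d) = (2*d)/(701 + d) = 2*d/(701 + d))
Z(-706)/(-673348) = (2*(-706)/(701 - 706))/(-673348) = (2*(-706)/(-5))*(-1/673348) = (2*(-706)*(-1/5))*(-1/673348) = (1412/5)*(-1/673348) = -353/841685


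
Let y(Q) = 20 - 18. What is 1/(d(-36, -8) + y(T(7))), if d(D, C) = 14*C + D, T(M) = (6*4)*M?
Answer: -1/146 ≈ -0.0068493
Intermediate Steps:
T(M) = 24*M
d(D, C) = D + 14*C
y(Q) = 2
1/(d(-36, -8) + y(T(7))) = 1/((-36 + 14*(-8)) + 2) = 1/((-36 - 112) + 2) = 1/(-148 + 2) = 1/(-146) = -1/146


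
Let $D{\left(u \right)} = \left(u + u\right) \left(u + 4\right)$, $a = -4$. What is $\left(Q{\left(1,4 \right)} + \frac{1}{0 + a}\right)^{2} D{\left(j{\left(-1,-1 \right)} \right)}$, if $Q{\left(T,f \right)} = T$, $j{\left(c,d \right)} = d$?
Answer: $- \frac{27}{8} \approx -3.375$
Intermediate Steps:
$D{\left(u \right)} = 2 u \left(4 + u\right)$
$\left(Q{\left(1,4 \right)} + \frac{1}{0 + a}\right)^{2} D{\left(j{\left(-1,-1 \right)} \right)} = \left(1 + \frac{1}{0 - 4}\right)^{2} \cdot 2 \left(-1\right) \left(4 - 1\right) = \left(1 + \frac{1}{-4}\right)^{2} \cdot 2 \left(-1\right) 3 = \left(1 - \frac{1}{4}\right)^{2} \left(-6\right) = \left(\frac{3}{4}\right)^{2} \left(-6\right) = \frac{9}{16} \left(-6\right) = - \frac{27}{8}$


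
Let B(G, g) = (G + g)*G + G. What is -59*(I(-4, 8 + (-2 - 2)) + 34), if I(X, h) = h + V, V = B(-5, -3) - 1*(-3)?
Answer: -4484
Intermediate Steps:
B(G, g) = G + G*(G + g) (B(G, g) = G*(G + g) + G = G + G*(G + g))
V = 38 (V = -5*(1 - 5 - 3) - 1*(-3) = -5*(-7) + 3 = 35 + 3 = 38)
I(X, h) = 38 + h (I(X, h) = h + 38 = 38 + h)
-59*(I(-4, 8 + (-2 - 2)) + 34) = -59*((38 + (8 + (-2 - 2))) + 34) = -59*((38 + (8 - 4)) + 34) = -59*((38 + 4) + 34) = -59*(42 + 34) = -59*76 = -4484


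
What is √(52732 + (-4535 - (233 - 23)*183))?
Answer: √9767 ≈ 98.828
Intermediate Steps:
√(52732 + (-4535 - (233 - 23)*183)) = √(52732 + (-4535 - 210*183)) = √(52732 + (-4535 - 1*38430)) = √(52732 + (-4535 - 38430)) = √(52732 - 42965) = √9767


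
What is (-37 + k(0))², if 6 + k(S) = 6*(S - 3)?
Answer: 3721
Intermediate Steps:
k(S) = -24 + 6*S (k(S) = -6 + 6*(S - 3) = -6 + 6*(-3 + S) = -6 + (-18 + 6*S) = -24 + 6*S)
(-37 + k(0))² = (-37 + (-24 + 6*0))² = (-37 + (-24 + 0))² = (-37 - 24)² = (-61)² = 3721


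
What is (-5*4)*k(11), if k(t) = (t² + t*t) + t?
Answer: -5060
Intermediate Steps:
k(t) = t + 2*t² (k(t) = (t² + t²) + t = 2*t² + t = t + 2*t²)
(-5*4)*k(11) = (-5*4)*(11*(1 + 2*11)) = -220*(1 + 22) = -220*23 = -20*253 = -5060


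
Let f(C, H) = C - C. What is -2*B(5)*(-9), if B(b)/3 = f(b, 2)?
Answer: 0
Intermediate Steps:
f(C, H) = 0
B(b) = 0 (B(b) = 3*0 = 0)
-2*B(5)*(-9) = -2*0*(-9) = 0*(-9) = 0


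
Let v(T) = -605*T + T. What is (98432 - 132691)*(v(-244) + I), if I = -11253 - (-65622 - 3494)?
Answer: -7031282901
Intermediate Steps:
v(T) = -604*T
I = 57863 (I = -11253 - 1*(-69116) = -11253 + 69116 = 57863)
(98432 - 132691)*(v(-244) + I) = (98432 - 132691)*(-604*(-244) + 57863) = -34259*(147376 + 57863) = -34259*205239 = -7031282901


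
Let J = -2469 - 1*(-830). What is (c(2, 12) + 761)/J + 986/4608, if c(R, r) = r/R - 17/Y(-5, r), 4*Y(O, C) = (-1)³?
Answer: -1115813/3776256 ≈ -0.29548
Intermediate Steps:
Y(O, C) = -¼ (Y(O, C) = (¼)*(-1)³ = (¼)*(-1) = -¼)
c(R, r) = 68 + r/R (c(R, r) = r/R - 17/(-¼) = r/R - 17*(-4) = r/R + 68 = 68 + r/R)
J = -1639 (J = -2469 + 830 = -1639)
(c(2, 12) + 761)/J + 986/4608 = ((68 + 12/2) + 761)/(-1639) + 986/4608 = ((68 + 12*(½)) + 761)*(-1/1639) + 986*(1/4608) = ((68 + 6) + 761)*(-1/1639) + 493/2304 = (74 + 761)*(-1/1639) + 493/2304 = 835*(-1/1639) + 493/2304 = -835/1639 + 493/2304 = -1115813/3776256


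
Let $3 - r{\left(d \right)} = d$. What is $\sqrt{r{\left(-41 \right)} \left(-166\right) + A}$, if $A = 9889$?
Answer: $\sqrt{2585} \approx 50.843$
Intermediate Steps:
$r{\left(d \right)} = 3 - d$
$\sqrt{r{\left(-41 \right)} \left(-166\right) + A} = \sqrt{\left(3 - -41\right) \left(-166\right) + 9889} = \sqrt{\left(3 + 41\right) \left(-166\right) + 9889} = \sqrt{44 \left(-166\right) + 9889} = \sqrt{-7304 + 9889} = \sqrt{2585}$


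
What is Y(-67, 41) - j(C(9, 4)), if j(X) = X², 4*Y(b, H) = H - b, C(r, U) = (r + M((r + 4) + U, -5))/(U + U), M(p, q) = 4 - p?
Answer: 107/4 ≈ 26.750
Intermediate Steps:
C(r, U) = -½ (C(r, U) = (r + (4 - ((r + 4) + U)))/(U + U) = (r + (4 - ((4 + r) + U)))/((2*U)) = (r + (4 - (4 + U + r)))*(1/(2*U)) = (r + (4 + (-4 - U - r)))*(1/(2*U)) = (r + (-U - r))*(1/(2*U)) = (-U)*(1/(2*U)) = -½)
Y(b, H) = -b/4 + H/4 (Y(b, H) = (H - b)/4 = -b/4 + H/4)
Y(-67, 41) - j(C(9, 4)) = (-¼*(-67) + (¼)*41) - (-½)² = (67/4 + 41/4) - 1*¼ = 27 - ¼ = 107/4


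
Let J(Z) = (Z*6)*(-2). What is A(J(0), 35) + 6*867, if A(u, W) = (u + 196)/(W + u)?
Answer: 26038/5 ≈ 5207.6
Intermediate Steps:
J(Z) = -12*Z (J(Z) = (6*Z)*(-2) = -12*Z)
A(u, W) = (196 + u)/(W + u)
A(J(0), 35) + 6*867 = (196 - 12*0)/(35 - 12*0) + 6*867 = (196 + 0)/(35 + 0) + 5202 = 196/35 + 5202 = (1/35)*196 + 5202 = 28/5 + 5202 = 26038/5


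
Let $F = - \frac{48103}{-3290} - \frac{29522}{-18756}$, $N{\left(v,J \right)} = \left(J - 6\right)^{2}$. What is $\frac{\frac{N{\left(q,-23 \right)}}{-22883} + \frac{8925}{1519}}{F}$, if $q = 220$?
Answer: $\frac{2282013073080}{6329553172817} \approx 0.36053$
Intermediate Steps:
$N{\left(v,J \right)} = \left(-6 + J\right)^{2}$
$F = \frac{124918406}{7713405}$ ($F = \left(-48103\right) \left(- \frac{1}{3290}\right) - - \frac{14761}{9378} = \frac{48103}{3290} + \frac{14761}{9378} = \frac{124918406}{7713405} \approx 16.195$)
$\frac{\frac{N{\left(q,-23 \right)}}{-22883} + \frac{8925}{1519}}{F} = \frac{\frac{\left(-6 - 23\right)^{2}}{-22883} + \frac{8925}{1519}}{\frac{124918406}{7713405}} = \left(\left(-29\right)^{2} \left(- \frac{1}{22883}\right) + 8925 \cdot \frac{1}{1519}\right) \frac{7713405}{124918406} = \left(841 \left(- \frac{1}{22883}\right) + \frac{1275}{217}\right) \frac{7713405}{124918406} = \left(- \frac{841}{22883} + \frac{1275}{217}\right) \frac{7713405}{124918406} = \frac{4141904}{709373} \cdot \frac{7713405}{124918406} = \frac{2282013073080}{6329553172817}$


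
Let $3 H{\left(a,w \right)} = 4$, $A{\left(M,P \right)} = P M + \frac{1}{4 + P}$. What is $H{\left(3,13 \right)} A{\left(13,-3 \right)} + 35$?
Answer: $- \frac{47}{3} \approx -15.667$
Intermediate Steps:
$A{\left(M,P \right)} = \frac{1}{4 + P} + M P$ ($A{\left(M,P \right)} = M P + \frac{1}{4 + P} = \frac{1}{4 + P} + M P$)
$H{\left(a,w \right)} = \frac{4}{3}$ ($H{\left(a,w \right)} = \frac{1}{3} \cdot 4 = \frac{4}{3}$)
$H{\left(3,13 \right)} A{\left(13,-3 \right)} + 35 = \frac{4 \frac{1 + 13 \left(-3\right)^{2} + 4 \cdot 13 \left(-3\right)}{4 - 3}}{3} + 35 = \frac{4 \frac{1 + 13 \cdot 9 - 156}{1}}{3} + 35 = \frac{4 \cdot 1 \left(1 + 117 - 156\right)}{3} + 35 = \frac{4 \cdot 1 \left(-38\right)}{3} + 35 = \frac{4}{3} \left(-38\right) + 35 = - \frac{152}{3} + 35 = - \frac{47}{3}$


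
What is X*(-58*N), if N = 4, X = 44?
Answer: -10208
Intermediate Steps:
X*(-58*N) = 44*(-58*4) = 44*(-232) = -10208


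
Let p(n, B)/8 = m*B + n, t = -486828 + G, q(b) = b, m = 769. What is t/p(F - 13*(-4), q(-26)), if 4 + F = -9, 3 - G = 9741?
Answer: 248283/79820 ≈ 3.1105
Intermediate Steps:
G = -9738 (G = 3 - 1*9741 = 3 - 9741 = -9738)
F = -13 (F = -4 - 9 = -13)
t = -496566 (t = -486828 - 9738 = -496566)
p(n, B) = 8*n + 6152*B (p(n, B) = 8*(769*B + n) = 8*(n + 769*B) = 8*n + 6152*B)
t/p(F - 13*(-4), q(-26)) = -496566/(8*(-13 - 13*(-4)) + 6152*(-26)) = -496566/(8*(-13 + 52) - 159952) = -496566/(8*39 - 159952) = -496566/(312 - 159952) = -496566/(-159640) = -496566*(-1/159640) = 248283/79820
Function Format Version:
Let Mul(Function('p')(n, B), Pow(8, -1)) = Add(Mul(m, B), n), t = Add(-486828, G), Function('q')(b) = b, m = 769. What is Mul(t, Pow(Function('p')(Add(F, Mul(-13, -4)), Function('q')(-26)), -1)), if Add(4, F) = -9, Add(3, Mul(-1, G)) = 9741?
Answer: Rational(248283, 79820) ≈ 3.1105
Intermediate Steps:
G = -9738 (G = Add(3, Mul(-1, 9741)) = Add(3, -9741) = -9738)
F = -13 (F = Add(-4, -9) = -13)
t = -496566 (t = Add(-486828, -9738) = -496566)
Function('p')(n, B) = Add(Mul(8, n), Mul(6152, B)) (Function('p')(n, B) = Mul(8, Add(Mul(769, B), n)) = Mul(8, Add(n, Mul(769, B))) = Add(Mul(8, n), Mul(6152, B)))
Mul(t, Pow(Function('p')(Add(F, Mul(-13, -4)), Function('q')(-26)), -1)) = Mul(-496566, Pow(Add(Mul(8, Add(-13, Mul(-13, -4))), Mul(6152, -26)), -1)) = Mul(-496566, Pow(Add(Mul(8, Add(-13, 52)), -159952), -1)) = Mul(-496566, Pow(Add(Mul(8, 39), -159952), -1)) = Mul(-496566, Pow(Add(312, -159952), -1)) = Mul(-496566, Pow(-159640, -1)) = Mul(-496566, Rational(-1, 159640)) = Rational(248283, 79820)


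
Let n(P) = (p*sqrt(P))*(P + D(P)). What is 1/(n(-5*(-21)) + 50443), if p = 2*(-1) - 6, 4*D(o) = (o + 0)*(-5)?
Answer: 50443/2539865749 - 210*sqrt(105)/2539865749 ≈ 1.9013e-5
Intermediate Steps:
D(o) = -5*o/4 (D(o) = ((o + 0)*(-5))/4 = (o*(-5))/4 = (-5*o)/4 = -5*o/4)
p = -8 (p = -2 - 6 = -8)
n(P) = 2*P**(3/2) (n(P) = (-8*sqrt(P))*(P - 5*P/4) = (-8*sqrt(P))*(-P/4) = 2*P**(3/2))
1/(n(-5*(-21)) + 50443) = 1/(2*(-5*(-21))**(3/2) + 50443) = 1/(2*105**(3/2) + 50443) = 1/(2*(105*sqrt(105)) + 50443) = 1/(210*sqrt(105) + 50443) = 1/(50443 + 210*sqrt(105))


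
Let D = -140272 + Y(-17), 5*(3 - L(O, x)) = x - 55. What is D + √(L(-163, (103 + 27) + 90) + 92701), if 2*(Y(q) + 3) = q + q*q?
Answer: -140139 + √92671 ≈ -1.3983e+5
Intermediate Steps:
L(O, x) = 14 - x/5 (L(O, x) = 3 - (x - 55)/5 = 3 - (-55 + x)/5 = 3 + (11 - x/5) = 14 - x/5)
Y(q) = -3 + q/2 + q²/2 (Y(q) = -3 + (q + q*q)/2 = -3 + (q + q²)/2 = -3 + (q/2 + q²/2) = -3 + q/2 + q²/2)
D = -140139 (D = -140272 + (-3 + (½)*(-17) + (½)*(-17)²) = -140272 + (-3 - 17/2 + (½)*289) = -140272 + (-3 - 17/2 + 289/2) = -140272 + 133 = -140139)
D + √(L(-163, (103 + 27) + 90) + 92701) = -140139 + √((14 - ((103 + 27) + 90)/5) + 92701) = -140139 + √((14 - (130 + 90)/5) + 92701) = -140139 + √((14 - ⅕*220) + 92701) = -140139 + √((14 - 44) + 92701) = -140139 + √(-30 + 92701) = -140139 + √92671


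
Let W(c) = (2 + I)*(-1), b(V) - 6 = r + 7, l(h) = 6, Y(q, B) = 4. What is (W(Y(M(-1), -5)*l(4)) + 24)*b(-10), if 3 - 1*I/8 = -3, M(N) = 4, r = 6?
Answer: -494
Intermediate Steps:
I = 48 (I = 24 - 8*(-3) = 24 + 24 = 48)
b(V) = 19 (b(V) = 6 + (6 + 7) = 6 + 13 = 19)
W(c) = -50 (W(c) = (2 + 48)*(-1) = 50*(-1) = -50)
(W(Y(M(-1), -5)*l(4)) + 24)*b(-10) = (-50 + 24)*19 = -26*19 = -494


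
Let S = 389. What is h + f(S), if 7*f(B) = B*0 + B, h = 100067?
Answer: 700858/7 ≈ 1.0012e+5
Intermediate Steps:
f(B) = B/7 (f(B) = (B*0 + B)/7 = (0 + B)/7 = B/7)
h + f(S) = 100067 + (1/7)*389 = 100067 + 389/7 = 700858/7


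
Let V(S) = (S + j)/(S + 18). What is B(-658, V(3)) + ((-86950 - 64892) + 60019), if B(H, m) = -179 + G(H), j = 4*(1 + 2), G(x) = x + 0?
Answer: -92660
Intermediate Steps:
G(x) = x
j = 12 (j = 4*3 = 12)
V(S) = (12 + S)/(18 + S) (V(S) = (S + 12)/(S + 18) = (12 + S)/(18 + S))
B(H, m) = -179 + H
B(-658, V(3)) + ((-86950 - 64892) + 60019) = (-179 - 658) + ((-86950 - 64892) + 60019) = -837 + (-151842 + 60019) = -837 - 91823 = -92660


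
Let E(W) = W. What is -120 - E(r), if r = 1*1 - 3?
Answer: -118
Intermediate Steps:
r = -2 (r = 1 - 3 = -2)
-120 - E(r) = -120 - 1*(-2) = -120 + 2 = -118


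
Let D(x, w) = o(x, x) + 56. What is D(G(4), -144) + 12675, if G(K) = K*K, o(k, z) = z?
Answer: 12747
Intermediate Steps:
G(K) = K**2
D(x, w) = 56 + x (D(x, w) = x + 56 = 56 + x)
D(G(4), -144) + 12675 = (56 + 4**2) + 12675 = (56 + 16) + 12675 = 72 + 12675 = 12747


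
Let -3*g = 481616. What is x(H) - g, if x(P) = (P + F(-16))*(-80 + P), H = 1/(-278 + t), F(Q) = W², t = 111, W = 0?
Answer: 13431828707/83667 ≈ 1.6054e+5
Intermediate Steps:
g = -481616/3 (g = -⅓*481616 = -481616/3 ≈ -1.6054e+5)
F(Q) = 0 (F(Q) = 0² = 0)
H = -1/167 (H = 1/(-278 + 111) = 1/(-167) = -1/167 ≈ -0.0059880)
x(P) = P*(-80 + P) (x(P) = (P + 0)*(-80 + P) = P*(-80 + P))
x(H) - g = -(-80 - 1/167)/167 - 1*(-481616/3) = -1/167*(-13361/167) + 481616/3 = 13361/27889 + 481616/3 = 13431828707/83667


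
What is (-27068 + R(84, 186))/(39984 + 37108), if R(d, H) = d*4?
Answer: -6683/19273 ≈ -0.34675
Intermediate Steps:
R(d, H) = 4*d
(-27068 + R(84, 186))/(39984 + 37108) = (-27068 + 4*84)/(39984 + 37108) = (-27068 + 336)/77092 = -26732*1/77092 = -6683/19273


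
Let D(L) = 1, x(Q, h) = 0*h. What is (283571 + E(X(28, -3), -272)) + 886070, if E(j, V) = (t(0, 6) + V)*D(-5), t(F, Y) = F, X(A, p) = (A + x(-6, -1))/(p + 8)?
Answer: 1169369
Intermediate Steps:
x(Q, h) = 0
X(A, p) = A/(8 + p) (X(A, p) = (A + 0)/(p + 8) = A/(8 + p))
E(j, V) = V (E(j, V) = (0 + V)*1 = V*1 = V)
(283571 + E(X(28, -3), -272)) + 886070 = (283571 - 272) + 886070 = 283299 + 886070 = 1169369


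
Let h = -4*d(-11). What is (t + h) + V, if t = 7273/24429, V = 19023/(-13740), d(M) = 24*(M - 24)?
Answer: 375811401251/111884820 ≈ 3358.9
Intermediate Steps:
d(M) = -576 + 24*M (d(M) = 24*(-24 + M) = -576 + 24*M)
V = -6341/4580 (V = 19023*(-1/13740) = -6341/4580 ≈ -1.3845)
t = 7273/24429 (t = 7273*(1/24429) = 7273/24429 ≈ 0.29772)
h = 3360 (h = -4*(-576 + 24*(-11)) = -4*(-576 - 264) = -4*(-840) = 3360)
(t + h) + V = (7273/24429 + 3360) - 6341/4580 = 82088713/24429 - 6341/4580 = 375811401251/111884820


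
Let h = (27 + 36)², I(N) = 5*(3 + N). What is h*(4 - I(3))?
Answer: -103194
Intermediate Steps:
I(N) = 15 + 5*N
h = 3969 (h = 63² = 3969)
h*(4 - I(3)) = 3969*(4 - (15 + 5*3)) = 3969*(4 - (15 + 15)) = 3969*(4 - 1*30) = 3969*(4 - 30) = 3969*(-26) = -103194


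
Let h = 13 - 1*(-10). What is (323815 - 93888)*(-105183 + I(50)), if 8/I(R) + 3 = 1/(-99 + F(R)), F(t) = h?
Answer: -5538370061405/229 ≈ -2.4185e+10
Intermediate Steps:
h = 23 (h = 13 + 10 = 23)
F(t) = 23
I(R) = -608/229 (I(R) = 8/(-3 + 1/(-99 + 23)) = 8/(-3 + 1/(-76)) = 8/(-3 - 1/76) = 8/(-229/76) = 8*(-76/229) = -608/229)
(323815 - 93888)*(-105183 + I(50)) = (323815 - 93888)*(-105183 - 608/229) = 229927*(-24087515/229) = -5538370061405/229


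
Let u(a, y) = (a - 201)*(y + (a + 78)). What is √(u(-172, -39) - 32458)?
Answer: √17151 ≈ 130.96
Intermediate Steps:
u(a, y) = (-201 + a)*(78 + a + y) (u(a, y) = (-201 + a)*(y + (78 + a)) = (-201 + a)*(78 + a + y))
√(u(-172, -39) - 32458) = √((-15678 + (-172)² - 201*(-39) - 123*(-172) - 172*(-39)) - 32458) = √((-15678 + 29584 + 7839 + 21156 + 6708) - 32458) = √(49609 - 32458) = √17151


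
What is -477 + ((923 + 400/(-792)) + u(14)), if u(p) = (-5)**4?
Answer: 105979/99 ≈ 1070.5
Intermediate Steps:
u(p) = 625
-477 + ((923 + 400/(-792)) + u(14)) = -477 + ((923 + 400/(-792)) + 625) = -477 + ((923 + 400*(-1/792)) + 625) = -477 + ((923 - 50/99) + 625) = -477 + (91327/99 + 625) = -477 + 153202/99 = 105979/99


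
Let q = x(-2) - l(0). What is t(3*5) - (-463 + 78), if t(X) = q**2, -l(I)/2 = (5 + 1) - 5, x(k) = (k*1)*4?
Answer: 421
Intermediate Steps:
x(k) = 4*k (x(k) = k*4 = 4*k)
l(I) = -2 (l(I) = -2*((5 + 1) - 5) = -2*(6 - 5) = -2*1 = -2)
q = -6 (q = 4*(-2) - 1*(-2) = -8 + 2 = -6)
t(X) = 36 (t(X) = (-6)**2 = 36)
t(3*5) - (-463 + 78) = 36 - (-463 + 78) = 36 - 1*(-385) = 36 + 385 = 421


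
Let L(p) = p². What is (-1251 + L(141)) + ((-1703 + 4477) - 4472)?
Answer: 16932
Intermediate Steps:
(-1251 + L(141)) + ((-1703 + 4477) - 4472) = (-1251 + 141²) + ((-1703 + 4477) - 4472) = (-1251 + 19881) + (2774 - 4472) = 18630 - 1698 = 16932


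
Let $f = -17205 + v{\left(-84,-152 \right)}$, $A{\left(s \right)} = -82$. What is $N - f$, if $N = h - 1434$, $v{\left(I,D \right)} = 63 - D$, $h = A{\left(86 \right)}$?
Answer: $15474$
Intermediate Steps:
$h = -82$
$N = -1516$ ($N = -82 - 1434 = -1516$)
$f = -16990$ ($f = -17205 + \left(63 - -152\right) = -17205 + \left(63 + 152\right) = -17205 + 215 = -16990$)
$N - f = -1516 - -16990 = -1516 + 16990 = 15474$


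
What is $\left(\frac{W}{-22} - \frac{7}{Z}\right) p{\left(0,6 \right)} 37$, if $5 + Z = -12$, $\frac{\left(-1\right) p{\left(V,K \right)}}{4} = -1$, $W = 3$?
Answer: $\frac{7622}{187} \approx 40.759$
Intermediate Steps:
$p{\left(V,K \right)} = 4$ ($p{\left(V,K \right)} = \left(-4\right) \left(-1\right) = 4$)
$Z = -17$ ($Z = -5 - 12 = -17$)
$\left(\frac{W}{-22} - \frac{7}{Z}\right) p{\left(0,6 \right)} 37 = \left(\frac{3}{-22} - \frac{7}{-17}\right) 4 \cdot 37 = \left(3 \left(- \frac{1}{22}\right) - - \frac{7}{17}\right) 4 \cdot 37 = \left(- \frac{3}{22} + \frac{7}{17}\right) 4 \cdot 37 = \frac{103}{374} \cdot 4 \cdot 37 = \frac{206}{187} \cdot 37 = \frac{7622}{187}$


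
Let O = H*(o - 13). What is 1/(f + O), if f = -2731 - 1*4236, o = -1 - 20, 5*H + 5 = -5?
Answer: -1/6899 ≈ -0.00014495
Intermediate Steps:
H = -2 (H = -1 + (1/5)*(-5) = -1 - 1 = -2)
o = -21
f = -6967 (f = -2731 - 4236 = -6967)
O = 68 (O = -2*(-21 - 13) = -2*(-34) = 68)
1/(f + O) = 1/(-6967 + 68) = 1/(-6899) = -1/6899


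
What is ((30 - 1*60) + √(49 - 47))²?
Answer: (30 - √2)² ≈ 817.15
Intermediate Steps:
((30 - 1*60) + √(49 - 47))² = ((30 - 60) + √2)² = (-30 + √2)²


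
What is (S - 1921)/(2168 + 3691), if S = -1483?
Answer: -3404/5859 ≈ -0.58099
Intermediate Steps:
(S - 1921)/(2168 + 3691) = (-1483 - 1921)/(2168 + 3691) = -3404/5859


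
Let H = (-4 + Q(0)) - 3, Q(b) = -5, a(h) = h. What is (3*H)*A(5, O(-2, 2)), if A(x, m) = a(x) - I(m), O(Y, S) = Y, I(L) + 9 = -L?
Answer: -432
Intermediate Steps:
I(L) = -9 - L
A(x, m) = 9 + m + x (A(x, m) = x - (-9 - m) = x + (9 + m) = 9 + m + x)
H = -12 (H = (-4 - 5) - 3 = -9 - 3 = -12)
(3*H)*A(5, O(-2, 2)) = (3*(-12))*(9 - 2 + 5) = -36*12 = -432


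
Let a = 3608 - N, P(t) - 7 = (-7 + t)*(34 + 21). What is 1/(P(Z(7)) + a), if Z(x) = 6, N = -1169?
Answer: 1/4729 ≈ 0.00021146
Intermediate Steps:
P(t) = -378 + 55*t (P(t) = 7 + (-7 + t)*(34 + 21) = 7 + (-7 + t)*55 = 7 + (-385 + 55*t) = -378 + 55*t)
a = 4777 (a = 3608 - 1*(-1169) = 3608 + 1169 = 4777)
1/(P(Z(7)) + a) = 1/((-378 + 55*6) + 4777) = 1/((-378 + 330) + 4777) = 1/(-48 + 4777) = 1/4729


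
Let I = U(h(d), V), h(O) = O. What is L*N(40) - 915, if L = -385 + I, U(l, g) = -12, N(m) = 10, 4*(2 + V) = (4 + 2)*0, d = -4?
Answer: -4885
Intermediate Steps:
V = -2 (V = -2 + ((4 + 2)*0)/4 = -2 + (6*0)/4 = -2 + (1/4)*0 = -2 + 0 = -2)
I = -12
L = -397 (L = -385 - 12 = -397)
L*N(40) - 915 = -397*10 - 915 = -3970 - 915 = -4885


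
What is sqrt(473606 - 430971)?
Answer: sqrt(42635) ≈ 206.48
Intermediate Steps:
sqrt(473606 - 430971) = sqrt(42635)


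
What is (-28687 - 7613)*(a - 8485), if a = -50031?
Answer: 2124130800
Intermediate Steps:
(-28687 - 7613)*(a - 8485) = (-28687 - 7613)*(-50031 - 8485) = -36300*(-58516) = 2124130800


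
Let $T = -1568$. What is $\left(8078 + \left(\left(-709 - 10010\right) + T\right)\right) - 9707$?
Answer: $-13916$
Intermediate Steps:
$\left(8078 + \left(\left(-709 - 10010\right) + T\right)\right) - 9707 = \left(8078 - 12287\right) - 9707 = -4209 - 9707 = -13916$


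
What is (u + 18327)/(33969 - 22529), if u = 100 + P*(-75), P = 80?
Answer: 12427/11440 ≈ 1.0863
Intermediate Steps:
u = -5900 (u = 100 + 80*(-75) = 100 - 6000 = -5900)
(u + 18327)/(33969 - 22529) = (-5900 + 18327)/(33969 - 22529) = 12427/11440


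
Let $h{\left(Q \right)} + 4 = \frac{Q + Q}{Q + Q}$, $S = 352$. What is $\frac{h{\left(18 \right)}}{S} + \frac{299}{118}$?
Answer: $\frac{52447}{20768} \approx 2.5254$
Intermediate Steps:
$h{\left(Q \right)} = -3$ ($h{\left(Q \right)} = -4 + \frac{Q + Q}{Q + Q} = -4 + \frac{2 Q}{2 Q} = -4 + 2 Q \frac{1}{2 Q} = -4 + 1 = -3$)
$\frac{h{\left(18 \right)}}{S} + \frac{299}{118} = - \frac{3}{352} + \frac{299}{118} = \frac{52447}{20768}$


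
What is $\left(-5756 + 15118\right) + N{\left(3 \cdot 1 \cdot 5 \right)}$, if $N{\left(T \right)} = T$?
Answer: $9377$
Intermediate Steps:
$\left(-5756 + 15118\right) + N{\left(3 \cdot 1 \cdot 5 \right)} = \left(-5756 + 15118\right) + 3 \cdot 1 \cdot 5 = 9362 + 3 \cdot 5 = 9362 + 15 = 9377$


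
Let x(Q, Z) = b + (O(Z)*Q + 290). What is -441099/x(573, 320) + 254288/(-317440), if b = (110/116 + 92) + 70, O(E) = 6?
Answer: -668193587/5852800 ≈ -114.17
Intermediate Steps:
b = 9451/58 (b = (110*(1/116) + 92) + 70 = (55/58 + 92) + 70 = 5391/58 + 70 = 9451/58 ≈ 162.95)
x(Q, Z) = 26271/58 + 6*Q (x(Q, Z) = 9451/58 + (6*Q + 290) = 9451/58 + (290 + 6*Q) = 26271/58 + 6*Q)
-441099/x(573, 320) + 254288/(-317440) = -441099/(26271/58 + 6*573) + 254288/(-317440) = -441099/(26271/58 + 3438) + 254288*(-1/317440) = -441099/225675/58 - 15893/19840 = -441099*58/225675 - 15893/19840 = -167214/1475 - 15893/19840 = -668193587/5852800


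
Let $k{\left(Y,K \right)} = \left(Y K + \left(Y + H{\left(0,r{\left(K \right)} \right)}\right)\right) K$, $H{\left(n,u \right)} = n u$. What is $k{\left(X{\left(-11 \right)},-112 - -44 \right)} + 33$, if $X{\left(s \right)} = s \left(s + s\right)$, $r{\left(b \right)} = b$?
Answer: $1102585$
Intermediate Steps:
$X{\left(s \right)} = 2 s^{2}$ ($X{\left(s \right)} = s 2 s = 2 s^{2}$)
$k{\left(Y,K \right)} = K \left(Y + K Y\right)$ ($k{\left(Y,K \right)} = \left(Y K + \left(Y + 0 K\right)\right) K = \left(K Y + \left(Y + 0\right)\right) K = \left(K Y + Y\right) K = \left(Y + K Y\right) K = K \left(Y + K Y\right)$)
$k{\left(X{\left(-11 \right)},-112 - -44 \right)} + 33 = \left(-112 - -44\right) 2 \left(-11\right)^{2} \left(1 - 68\right) + 33 = \left(-112 + 44\right) 2 \cdot 121 \left(1 + \left(-112 + 44\right)\right) + 33 = \left(-68\right) 242 \left(1 - 68\right) + 33 = \left(-68\right) 242 \left(-67\right) + 33 = 1102552 + 33 = 1102585$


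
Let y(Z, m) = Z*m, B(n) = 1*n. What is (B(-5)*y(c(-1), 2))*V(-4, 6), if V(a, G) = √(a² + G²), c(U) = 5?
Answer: -100*√13 ≈ -360.56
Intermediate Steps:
V(a, G) = √(G² + a²)
B(n) = n
(B(-5)*y(c(-1), 2))*V(-4, 6) = (-25*2)*√(6² + (-4)²) = (-5*10)*√(36 + 16) = -100*√13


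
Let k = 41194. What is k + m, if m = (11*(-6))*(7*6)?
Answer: 38422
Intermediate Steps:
m = -2772 (m = -66*42 = -2772)
k + m = 41194 - 2772 = 38422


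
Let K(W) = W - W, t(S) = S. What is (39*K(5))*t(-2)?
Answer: 0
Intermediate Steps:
K(W) = 0
(39*K(5))*t(-2) = (39*0)*(-2) = 0*(-2) = 0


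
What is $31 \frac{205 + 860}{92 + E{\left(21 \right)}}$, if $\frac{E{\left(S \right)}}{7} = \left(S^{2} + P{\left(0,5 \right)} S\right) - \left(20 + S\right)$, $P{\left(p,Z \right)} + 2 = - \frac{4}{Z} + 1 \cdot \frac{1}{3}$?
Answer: $\frac{165075}{12647} \approx 13.053$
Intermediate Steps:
$P{\left(p,Z \right)} = - \frac{5}{3} - \frac{4}{Z}$ ($P{\left(p,Z \right)} = -2 + \left(- \frac{4}{Z} + 1 \cdot \frac{1}{3}\right) = -2 + \left(- \frac{4}{Z} + \frac{1}{3}\right) = -2 + \left(\frac{1}{3} - \frac{4}{Z}\right) = - \frac{5}{3} - \frac{4}{Z}$)
$E{\left(S \right)} = -140 + 7 S^{2} - \frac{364 S}{15}$ ($E{\left(S \right)} = 7 \left(\left(S^{2} + \left(- \frac{5}{3} - \frac{4}{5}\right) S\right) - \left(20 + S\right)\right) = 7 \left(\left(S^{2} - \frac{37 S}{15}\right) - \left(20 + S\right)\right) = 7 \left(-20 + S^{2} - \frac{52 S}{15}\right) = -140 + 7 S^{2} - \frac{364 S}{15}$)
$31 \frac{205 + 860}{92 + E{\left(21 \right)}} = 31 \frac{205 + 860}{92 - \left(\frac{3248}{5} - 3087\right)} = 31 \frac{1065}{92 - - \frac{12187}{5}} = 31 \frac{1065}{92 + \frac{12187}{5}} = 31 \frac{1065}{\frac{12647}{5}} = 31 \cdot 1065 \cdot \frac{5}{12647} = 31 \cdot \frac{5325}{12647} = \frac{165075}{12647}$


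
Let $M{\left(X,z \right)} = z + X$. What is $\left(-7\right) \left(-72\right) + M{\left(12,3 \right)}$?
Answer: $519$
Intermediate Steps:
$M{\left(X,z \right)} = X + z$
$\left(-7\right) \left(-72\right) + M{\left(12,3 \right)} = \left(-7\right) \left(-72\right) + \left(12 + 3\right) = 504 + 15 = 519$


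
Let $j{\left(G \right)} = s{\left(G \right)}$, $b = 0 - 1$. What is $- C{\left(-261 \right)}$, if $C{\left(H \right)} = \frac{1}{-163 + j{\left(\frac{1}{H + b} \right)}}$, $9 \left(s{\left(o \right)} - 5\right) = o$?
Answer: $\frac{2358}{372565} \approx 0.0063291$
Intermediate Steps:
$s{\left(o \right)} = 5 + \frac{o}{9}$
$b = -1$
$j{\left(G \right)} = 5 + \frac{G}{9}$
$C{\left(H \right)} = \frac{1}{-158 + \frac{1}{9 \left(-1 + H\right)}}$ ($C{\left(H \right)} = \frac{1}{-163 + \left(5 + \frac{1}{9 \left(H - 1\right)}\right)} = \frac{1}{-163 + \left(5 + \frac{1}{9 \left(-1 + H\right)}\right)} = \frac{1}{-158 + \frac{1}{9 \left(-1 + H\right)}}$)
$- C{\left(-261 \right)} = - \frac{9 \left(-1 - 261\right)}{1423 - -371142} = - \frac{9 \left(-262\right)}{1423 + 371142} = - \frac{9 \left(-262\right)}{372565} = \left(-1\right) \left(- \frac{2358}{372565}\right) = \frac{2358}{372565}$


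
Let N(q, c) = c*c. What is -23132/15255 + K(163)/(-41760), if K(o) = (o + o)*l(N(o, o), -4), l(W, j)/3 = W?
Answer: -4415102947/7078320 ≈ -623.75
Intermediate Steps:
N(q, c) = c**2
l(W, j) = 3*W
K(o) = 6*o**3 (K(o) = (o + o)*(3*o**2) = (2*o)*(3*o**2) = 6*o**3)
-23132/15255 + K(163)/(-41760) = -23132/15255 + (6*163**3)/(-41760) = -23132*1/15255 + (6*4330747)*(-1/41760) = -23132/15255 + 25984482*(-1/41760) = -23132/15255 - 4330747/6960 = -4415102947/7078320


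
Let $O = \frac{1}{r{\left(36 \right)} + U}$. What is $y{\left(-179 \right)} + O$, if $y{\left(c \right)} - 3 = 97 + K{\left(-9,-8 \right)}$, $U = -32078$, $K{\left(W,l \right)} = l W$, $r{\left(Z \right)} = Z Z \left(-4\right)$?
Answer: $\frac{6409063}{37262} \approx 172.0$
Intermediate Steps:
$r{\left(Z \right)} = - 4 Z^{2}$ ($r{\left(Z \right)} = Z^{2} \left(-4\right) = - 4 Z^{2}$)
$K{\left(W,l \right)} = W l$
$O = - \frac{1}{37262}$ ($O = \frac{1}{- 4 \cdot 36^{2} - 32078} = \frac{1}{\left(-4\right) 1296 - 32078} = \frac{1}{-5184 - 32078} = \frac{1}{-37262} = - \frac{1}{37262} \approx -2.6837 \cdot 10^{-5}$)
$y{\left(c \right)} = 172$ ($y{\left(c \right)} = 3 + \left(97 - -72\right) = 3 + \left(97 + 72\right) = 3 + 169 = 172$)
$y{\left(-179 \right)} + O = 172 - \frac{1}{37262} = \frac{6409063}{37262}$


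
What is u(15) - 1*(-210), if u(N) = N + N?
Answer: 240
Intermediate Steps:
u(N) = 2*N
u(15) - 1*(-210) = 2*15 - 1*(-210) = 30 + 210 = 240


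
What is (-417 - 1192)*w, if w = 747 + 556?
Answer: -2096527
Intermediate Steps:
w = 1303
(-417 - 1192)*w = (-417 - 1192)*1303 = -1609*1303 = -2096527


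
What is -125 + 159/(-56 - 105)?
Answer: -20284/161 ≈ -125.99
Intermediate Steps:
-125 + 159/(-56 - 105) = -125 + 159/(-161) = -125 - 1/161*159 = -125 - 159/161 = -20284/161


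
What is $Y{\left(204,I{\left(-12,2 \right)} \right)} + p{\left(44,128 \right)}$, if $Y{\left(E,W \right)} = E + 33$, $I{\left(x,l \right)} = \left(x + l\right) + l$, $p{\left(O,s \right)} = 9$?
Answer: $246$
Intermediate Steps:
$I{\left(x,l \right)} = x + 2 l$ ($I{\left(x,l \right)} = \left(l + x\right) + l = x + 2 l$)
$Y{\left(E,W \right)} = 33 + E$
$Y{\left(204,I{\left(-12,2 \right)} \right)} + p{\left(44,128 \right)} = \left(33 + 204\right) + 9 = 237 + 9 = 246$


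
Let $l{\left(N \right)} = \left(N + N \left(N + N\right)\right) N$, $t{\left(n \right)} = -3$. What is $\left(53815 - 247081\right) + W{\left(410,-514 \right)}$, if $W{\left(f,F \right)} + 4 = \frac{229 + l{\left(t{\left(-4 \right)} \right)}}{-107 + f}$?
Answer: $- \frac{58560626}{303} \approx -1.9327 \cdot 10^{5}$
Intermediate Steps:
$l{\left(N \right)} = N \left(N + 2 N^{2}\right)$ ($l{\left(N \right)} = \left(N + N 2 N\right) N = \left(N + 2 N^{2}\right) N = N \left(N + 2 N^{2}\right)$)
$W{\left(f,F \right)} = -4 + \frac{184}{-107 + f}$ ($W{\left(f,F \right)} = -4 + \frac{229 + \left(-3\right)^{2} \left(1 + 2 \left(-3\right)\right)}{-107 + f} = -4 + \frac{229 + 9 \left(1 - 6\right)}{-107 + f} = -4 + \frac{229 + 9 \left(-5\right)}{-107 + f} = -4 + \frac{229 - 45}{-107 + f} = -4 + \frac{184}{-107 + f}$)
$\left(53815 - 247081\right) + W{\left(410,-514 \right)} = \left(53815 - 247081\right) + \frac{4 \left(153 - 410\right)}{-107 + 410} = -193266 + \frac{4 \left(153 - 410\right)}{303} = -193266 + 4 \cdot \frac{1}{303} \left(-257\right) = -193266 - \frac{1028}{303} = - \frac{58560626}{303}$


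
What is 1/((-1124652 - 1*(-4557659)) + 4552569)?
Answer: 1/7985576 ≈ 1.2523e-7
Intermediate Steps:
1/((-1124652 - 1*(-4557659)) + 4552569) = 1/((-1124652 + 4557659) + 4552569) = 1/(3433007 + 4552569) = 1/7985576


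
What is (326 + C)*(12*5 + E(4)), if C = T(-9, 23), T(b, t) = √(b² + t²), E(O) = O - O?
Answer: 19560 + 60*√610 ≈ 21042.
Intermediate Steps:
E(O) = 0
C = √610 (C = √((-9)² + 23²) = √(81 + 529) = √610 ≈ 24.698)
(326 + C)*(12*5 + E(4)) = (326 + √610)*(12*5 + 0) = (326 + √610)*(60 + 0) = (326 + √610)*60 = 19560 + 60*√610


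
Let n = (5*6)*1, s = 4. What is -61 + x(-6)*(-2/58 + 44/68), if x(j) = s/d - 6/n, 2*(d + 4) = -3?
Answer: -98201/1595 ≈ -61.568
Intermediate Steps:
n = 30 (n = 30*1 = 30)
d = -11/2 (d = -4 + (1/2)*(-3) = -4 - 3/2 = -11/2 ≈ -5.5000)
x(j) = -51/55 (x(j) = 4/(-11/2) - 6/30 = 4*(-2/11) - 6*1/30 = -8/11 - 1/5 = -51/55)
-61 + x(-6)*(-2/58 + 44/68) = -61 - 51*(-2/58 + 44/68)/55 = -61 - 51*(-2*1/58 + 44*(1/68))/55 = -61 - 51*(-1/29 + 11/17)/55 = -61 - 51/55*302/493 = -61 - 906/1595 = -98201/1595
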